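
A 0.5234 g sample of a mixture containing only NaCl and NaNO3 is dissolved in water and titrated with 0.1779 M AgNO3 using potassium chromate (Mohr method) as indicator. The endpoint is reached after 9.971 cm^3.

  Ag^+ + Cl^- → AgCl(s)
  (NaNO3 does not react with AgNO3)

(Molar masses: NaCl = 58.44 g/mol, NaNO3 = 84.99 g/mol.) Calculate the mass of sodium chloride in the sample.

n(AgNO3) = 0.009971 × 0.1779 = 1.774 × 10^-3 mol
Let x = n(NaCl), y = n(NaNO3).
Titrant: 1x = 1.774 × 10^-3;  mass: 58.44x + 84.99y = 0.5234
Solving, x = 1.774 × 10^-3 mol, y = 4.939 × 10^-3 mol
mass of NaCl = 1.774 × 10^-3 × 58.44 = 0.1037 g

0.1037 g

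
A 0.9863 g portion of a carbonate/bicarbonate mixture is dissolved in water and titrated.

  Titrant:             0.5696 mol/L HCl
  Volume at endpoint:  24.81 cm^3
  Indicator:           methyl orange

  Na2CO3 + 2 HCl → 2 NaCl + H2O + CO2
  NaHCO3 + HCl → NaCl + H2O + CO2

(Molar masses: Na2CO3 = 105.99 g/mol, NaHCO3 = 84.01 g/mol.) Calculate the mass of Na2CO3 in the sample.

n(HCl) = 0.02481 × 0.5696 = 0.01413 mol
Let x = n(Na2CO3), y = n(NaHCO3).
Titrant: 2x + 1y = 0.01413;  mass: 105.99x + 84.01y = 0.9863
Solving, x = 3.239 × 10^-3 mol, y = 7.654 × 10^-3 mol
mass of Na2CO3 = 3.239 × 10^-3 × 105.99 = 0.3433 g

0.3433 g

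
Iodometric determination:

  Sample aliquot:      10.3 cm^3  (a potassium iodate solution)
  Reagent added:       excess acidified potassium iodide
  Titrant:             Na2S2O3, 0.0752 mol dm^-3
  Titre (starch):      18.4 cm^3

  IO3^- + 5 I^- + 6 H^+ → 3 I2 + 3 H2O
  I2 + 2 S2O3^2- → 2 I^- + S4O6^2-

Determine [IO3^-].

n(S2O3^2-) = 0.0184 × 0.0752 = 1.38 × 10^-3 mol
n(I2) = n(S2O3^2-)/2 = 6.92 × 10^-4 mol
From the 1:3 ratio, n(IO3^-) in the aliquot = 1/3 × 6.92 × 10^-4 = 2.31 × 10^-4 mol
[IO3^-] = 2.31 × 10^-4 / 0.0103 = 0.0224 mol/L

0.0224 mol/L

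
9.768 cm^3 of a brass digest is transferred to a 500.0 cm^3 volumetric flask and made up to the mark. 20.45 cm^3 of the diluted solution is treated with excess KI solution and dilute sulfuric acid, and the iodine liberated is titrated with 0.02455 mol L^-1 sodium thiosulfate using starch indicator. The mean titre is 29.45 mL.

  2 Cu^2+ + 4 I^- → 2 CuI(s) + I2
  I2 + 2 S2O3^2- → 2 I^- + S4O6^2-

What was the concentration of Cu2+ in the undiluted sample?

1.810 mol/L

n(S2O3^2-) = 0.02945 × 0.02455 = 7.230 × 10^-4 mol
n(I2) = n(S2O3^2-)/2 = 3.615 × 10^-4 mol
From the 2:1 ratio, n(Cu2+) in the aliquot = 2/1 × 3.615 × 10^-4 = 7.230 × 10^-4 mol
[Cu2+]_dilute = 7.230 × 10^-4 / 0.02045 = 0.03535 mol/L
[Cu2+]_original = 0.03535 × 500.0/9.768 = 1.810 mol/L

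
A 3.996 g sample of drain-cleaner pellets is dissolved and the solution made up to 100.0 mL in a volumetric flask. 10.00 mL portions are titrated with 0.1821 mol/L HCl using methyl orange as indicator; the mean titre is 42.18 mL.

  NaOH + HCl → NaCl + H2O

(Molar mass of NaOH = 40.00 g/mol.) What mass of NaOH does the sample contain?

3.072 g

n(HCl) per titration = 0.04218 × 0.1821 = 7.681 × 10^-3 mol
n(NaOH) in each aliquot = 7.681 × 10^-3 mol (1:1 ratio)
n(NaOH) in the whole flask = 7.681 × 10^-3 × 100.0/10.00 = 0.07681 mol
mass of NaOH = 0.07681 × 40.00 = 3.072 g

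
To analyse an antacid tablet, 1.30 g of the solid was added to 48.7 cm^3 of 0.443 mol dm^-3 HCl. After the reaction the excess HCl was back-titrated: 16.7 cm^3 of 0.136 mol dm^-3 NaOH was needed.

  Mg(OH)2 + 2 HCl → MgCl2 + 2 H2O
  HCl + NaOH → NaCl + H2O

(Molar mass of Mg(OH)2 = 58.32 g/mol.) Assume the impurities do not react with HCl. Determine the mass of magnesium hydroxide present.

n(HCl) added = 0.0487 × 0.443 = 0.0216 mol
n(NaOH) used in back-titration = 0.0167 × 0.136 = 2.27 × 10^-3 mol
n(HCl) left over = 2.27 × 10^-3 mol (1:1 ratio)
n(HCl) consumed by analyte = 0.0216 − 2.27 × 10^-3 = 0.0193 mol
From the 1:2 ratio, n(Mg(OH)2) = 1/2 × 0.0193 = 9.65 × 10^-3 mol
mass of Mg(OH)2 = 9.65 × 10^-3 × 58.32 = 0.563 g

0.563 g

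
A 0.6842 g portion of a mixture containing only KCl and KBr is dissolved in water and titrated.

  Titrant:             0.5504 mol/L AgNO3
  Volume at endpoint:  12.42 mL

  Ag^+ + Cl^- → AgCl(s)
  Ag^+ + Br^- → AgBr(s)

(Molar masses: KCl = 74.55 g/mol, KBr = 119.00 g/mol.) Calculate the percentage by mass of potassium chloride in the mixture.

31.69 %

n(AgNO3) = 0.01242 × 0.5504 = 6.836 × 10^-3 mol
Let x = n(KCl), y = n(KBr).
Titrant: 1x + 1y = 6.836 × 10^-3;  mass: 74.55x + 119.00y = 0.6842
Solving, x = 2.908 × 10^-3 mol, y = 3.928 × 10^-3 mol
mass of KCl = 2.908 × 10^-3 × 74.55 = 0.2168 g
% KCl = 0.2168 / 0.6842 × 100 = 31.69 %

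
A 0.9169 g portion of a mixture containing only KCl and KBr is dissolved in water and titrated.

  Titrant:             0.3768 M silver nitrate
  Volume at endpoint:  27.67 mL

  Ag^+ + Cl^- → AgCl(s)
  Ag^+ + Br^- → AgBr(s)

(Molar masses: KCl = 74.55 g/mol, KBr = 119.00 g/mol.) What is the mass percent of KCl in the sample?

59.23 %

n(AgNO3) = 0.02767 × 0.3768 = 0.01043 mol
Let x = n(KCl), y = n(KBr).
Titrant: 1x + 1y = 0.01043;  mass: 74.55x + 119.00y = 0.9169
Solving, x = 7.285 × 10^-3 mol, y = 3.141 × 10^-3 mol
mass of KCl = 7.285 × 10^-3 × 74.55 = 0.5431 g
% KCl = 0.5431 / 0.9169 × 100 = 59.23 %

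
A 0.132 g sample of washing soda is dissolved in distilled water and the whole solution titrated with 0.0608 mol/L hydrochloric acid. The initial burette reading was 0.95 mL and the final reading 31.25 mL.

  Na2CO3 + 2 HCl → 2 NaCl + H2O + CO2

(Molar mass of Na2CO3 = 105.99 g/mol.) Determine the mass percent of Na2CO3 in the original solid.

n(HCl) = 0.0303 L × 0.0608 mol/L = 1.84 × 10^-3 mol
From the 1:2 ratio, n(Na2CO3) = 1/2 × 1.84 × 10^-3 = 9.21 × 10^-4 mol
mass of Na2CO3 = 9.21 × 10^-4 × 105.99 g/mol = 0.0976 g
% Na2CO3 = 0.0976 / 0.132 × 100 = 74.0 %

74.0 %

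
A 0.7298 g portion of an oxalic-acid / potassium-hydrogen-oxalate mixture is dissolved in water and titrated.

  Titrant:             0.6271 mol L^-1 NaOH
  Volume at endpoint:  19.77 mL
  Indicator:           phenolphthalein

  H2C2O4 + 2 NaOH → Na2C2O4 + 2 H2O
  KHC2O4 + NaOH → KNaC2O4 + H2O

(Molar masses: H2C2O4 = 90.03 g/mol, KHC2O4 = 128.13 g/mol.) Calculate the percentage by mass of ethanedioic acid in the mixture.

63.73 %

n(NaOH) = 0.01977 × 0.6271 = 0.01240 mol
Let x = n(H2C2O4), y = n(KHC2O4).
Titrant: 2x + 1y = 0.01240;  mass: 90.03x + 128.13y = 0.7298
Solving, x = 5.166 × 10^-3 mol, y = 2.066 × 10^-3 mol
mass of H2C2O4 = 5.166 × 10^-3 × 90.03 = 0.4651 g
% H2C2O4 = 0.4651 / 0.7298 × 100 = 63.73 %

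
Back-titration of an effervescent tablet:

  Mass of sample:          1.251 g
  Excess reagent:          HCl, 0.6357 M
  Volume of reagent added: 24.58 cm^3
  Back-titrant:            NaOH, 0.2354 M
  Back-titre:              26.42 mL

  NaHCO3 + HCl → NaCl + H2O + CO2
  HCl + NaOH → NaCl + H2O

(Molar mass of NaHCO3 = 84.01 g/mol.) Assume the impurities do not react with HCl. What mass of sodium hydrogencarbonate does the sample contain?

n(HCl) added = 0.02458 × 0.6357 = 0.01563 mol
n(NaOH) used in back-titration = 0.02642 × 0.2354 = 6.219 × 10^-3 mol
n(HCl) left over = 6.219 × 10^-3 mol (1:1 ratio)
n(HCl) consumed by analyte = 0.01563 − 6.219 × 10^-3 = 9.406 × 10^-3 mol
n(NaHCO3) = 9.406 × 10^-3 mol (1:1 ratio)
mass of NaHCO3 = 9.406 × 10^-3 × 84.01 = 0.7902 g

0.7902 g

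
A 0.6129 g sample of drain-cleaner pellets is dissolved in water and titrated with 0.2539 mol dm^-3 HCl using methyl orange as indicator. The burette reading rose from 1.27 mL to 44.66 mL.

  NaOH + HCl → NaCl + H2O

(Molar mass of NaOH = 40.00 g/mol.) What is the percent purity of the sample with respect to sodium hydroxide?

71.90 %

n(HCl) = 0.04339 L × 0.2539 mol/L = 0.01102 mol
n(NaOH) = 0.01102 mol (1:1 ratio)
mass of NaOH = 0.01102 × 40.00 g/mol = 0.4407 g
% NaOH = 0.4407 / 0.6129 × 100 = 71.90 %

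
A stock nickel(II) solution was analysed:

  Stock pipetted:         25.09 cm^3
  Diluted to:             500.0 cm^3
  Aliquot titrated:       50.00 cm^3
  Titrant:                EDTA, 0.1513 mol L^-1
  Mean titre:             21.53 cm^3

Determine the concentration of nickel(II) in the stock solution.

1.298 mol/L

Ni^2+ + EDTA^4- → [Ni(EDTA)]^2-
n(EDTA) = 0.02153 × 0.1513 = 3.257 × 10^-3 mol
n(Ni2+) in the aliquot = 3.257 × 10^-3 mol (1:1 ratio)
[Ni2+]_dilute = 3.257 × 10^-3 / 0.05000 = 0.06515 mol/L
Dilution factor = 500.0 / 25.09 = 19.93
[Ni2+]_stock = 0.06515 × 19.93 = 1.298 mol/L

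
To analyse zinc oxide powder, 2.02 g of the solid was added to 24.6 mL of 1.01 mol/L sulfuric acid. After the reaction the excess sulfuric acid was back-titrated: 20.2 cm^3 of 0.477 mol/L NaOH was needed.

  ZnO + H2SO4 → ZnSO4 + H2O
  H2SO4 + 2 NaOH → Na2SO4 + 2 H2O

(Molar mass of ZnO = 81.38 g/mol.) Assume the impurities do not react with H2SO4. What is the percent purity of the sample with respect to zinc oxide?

80.7 %

n(H2SO4) added = 0.0246 × 1.01 = 0.0248 mol
n(NaOH) used in back-titration = 0.0202 × 0.477 = 9.64 × 10^-3 mol
From the 1:2 ratio, n(H2SO4) left over = 1/2 × 9.64 × 10^-3 = 4.82 × 10^-3 mol
n(H2SO4) consumed by analyte = 0.0248 − 4.82 × 10^-3 = 0.0200 mol
n(ZnO) = 0.0200 mol (1:1 ratio)
mass of ZnO = 0.0200 × 81.38 = 1.63 g
% ZnO = 1.63 / 2.02 × 100 = 80.7 %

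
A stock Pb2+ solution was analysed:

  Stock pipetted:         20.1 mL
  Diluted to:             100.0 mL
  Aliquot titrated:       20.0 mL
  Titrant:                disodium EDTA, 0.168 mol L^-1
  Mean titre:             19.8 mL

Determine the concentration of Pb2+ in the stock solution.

0.827 mol/L

Pb^2+ + EDTA^4- → [Pb(EDTA)]^2-
n(EDTA) = 0.0198 × 0.168 = 3.33 × 10^-3 mol
n(Pb2+) in the aliquot = 3.33 × 10^-3 mol (1:1 ratio)
[Pb2+]_dilute = 3.33 × 10^-3 / 0.0200 = 0.166 mol/L
Dilution factor = 100.0 / 20.1 = 4.975
[Pb2+]_stock = 0.166 × 4.975 = 0.827 mol/L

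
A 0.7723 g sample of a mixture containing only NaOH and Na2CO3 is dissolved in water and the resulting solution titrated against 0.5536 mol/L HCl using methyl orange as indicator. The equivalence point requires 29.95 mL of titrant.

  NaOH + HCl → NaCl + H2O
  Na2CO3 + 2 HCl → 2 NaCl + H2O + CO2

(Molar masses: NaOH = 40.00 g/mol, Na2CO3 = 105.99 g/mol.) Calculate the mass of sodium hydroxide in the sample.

0.3274 g

n(HCl) = 0.02995 × 0.5536 = 0.01658 mol
Let x = n(NaOH), y = n(Na2CO3).
Titrant: 1x + 2y = 0.01658;  mass: 40.00x + 105.99y = 0.7723
Solving, x = 8.186 × 10^-3 mol, y = 4.197 × 10^-3 mol
mass of NaOH = 8.186 × 10^-3 × 40.00 = 0.3274 g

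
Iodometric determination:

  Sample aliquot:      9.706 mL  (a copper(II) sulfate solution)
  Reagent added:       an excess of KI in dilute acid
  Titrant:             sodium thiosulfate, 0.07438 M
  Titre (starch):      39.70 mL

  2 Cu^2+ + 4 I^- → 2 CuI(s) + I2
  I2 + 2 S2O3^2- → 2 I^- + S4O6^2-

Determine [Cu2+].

0.3042 M

n(S2O3^2-) = 0.03970 × 0.07438 = 2.953 × 10^-3 mol
n(I2) = n(S2O3^2-)/2 = 1.476 × 10^-3 mol
From the 2:1 ratio, n(Cu2+) in the aliquot = 2/1 × 1.476 × 10^-3 = 2.953 × 10^-3 mol
[Cu2+] = 2.953 × 10^-3 / 0.009706 = 0.3042 mol/L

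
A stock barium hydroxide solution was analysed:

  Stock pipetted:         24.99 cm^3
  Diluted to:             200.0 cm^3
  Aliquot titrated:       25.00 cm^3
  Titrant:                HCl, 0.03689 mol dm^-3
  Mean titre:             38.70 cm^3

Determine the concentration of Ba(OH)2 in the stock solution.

0.2285 mol/L

Ba(OH)2 + 2 HCl → BaCl2 + 2 H2O
n(HCl) = 0.03870 × 0.03689 = 1.428 × 10^-3 mol
From the 1:2 ratio, n(Ba(OH)2) in the aliquot = 1/2 × 1.428 × 10^-3 = 7.138 × 10^-4 mol
[Ba(OH)2]_dilute = 7.138 × 10^-4 / 0.02500 = 0.02855 mol/L
Dilution factor = 200.0 / 24.99 = 8.003
[Ba(OH)2]_stock = 0.02855 × 8.003 = 0.2285 mol/L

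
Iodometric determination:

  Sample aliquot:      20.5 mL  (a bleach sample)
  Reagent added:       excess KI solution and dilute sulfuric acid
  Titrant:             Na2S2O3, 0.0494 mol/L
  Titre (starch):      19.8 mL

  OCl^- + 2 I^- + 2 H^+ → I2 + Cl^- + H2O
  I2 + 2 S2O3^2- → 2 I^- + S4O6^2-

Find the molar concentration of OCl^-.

n(S2O3^2-) = 0.0198 × 0.0494 = 9.78 × 10^-4 mol
n(I2) = n(S2O3^2-)/2 = 4.89 × 10^-4 mol
n(OCl^-) in the aliquot = 4.89 × 10^-4 mol (1:1 ratio)
[OCl^-] = 4.89 × 10^-4 / 0.0205 = 0.0239 mol/L

0.0239 mol/L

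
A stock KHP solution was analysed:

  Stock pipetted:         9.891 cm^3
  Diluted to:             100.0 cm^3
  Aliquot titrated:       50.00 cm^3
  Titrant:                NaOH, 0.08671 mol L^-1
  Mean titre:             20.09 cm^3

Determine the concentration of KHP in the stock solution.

0.3522 mol/L

KHC8H4O4 + NaOH → KNaC8H4O4 + H2O
n(NaOH) = 0.02009 × 0.08671 = 1.742 × 10^-3 mol
n(KHC8H4O4) in the aliquot = 1.742 × 10^-3 mol (1:1 ratio)
[KHC8H4O4]_dilute = 1.742 × 10^-3 / 0.05000 = 0.03484 mol/L
Dilution factor = 100.0 / 9.891 = 10.11
[KHC8H4O4]_stock = 0.03484 × 10.11 = 0.3522 mol/L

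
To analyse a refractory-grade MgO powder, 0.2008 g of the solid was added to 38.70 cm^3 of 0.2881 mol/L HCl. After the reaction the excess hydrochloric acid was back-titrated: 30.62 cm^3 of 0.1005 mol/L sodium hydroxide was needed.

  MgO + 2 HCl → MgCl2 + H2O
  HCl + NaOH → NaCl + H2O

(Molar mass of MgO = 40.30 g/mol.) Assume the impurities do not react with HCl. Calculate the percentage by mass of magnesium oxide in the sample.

n(HCl) added = 0.03870 × 0.2881 = 0.01115 mol
n(NaOH) used in back-titration = 0.03062 × 0.1005 = 3.077 × 10^-3 mol
n(HCl) left over = 3.077 × 10^-3 mol (1:1 ratio)
n(HCl) consumed by analyte = 0.01115 − 3.077 × 10^-3 = 8.072 × 10^-3 mol
From the 1:2 ratio, n(MgO) = 1/2 × 8.072 × 10^-3 = 4.036 × 10^-3 mol
mass of MgO = 4.036 × 10^-3 × 40.30 = 0.1627 g
% MgO = 0.1627 / 0.2008 × 100 = 81.00 %

81.00 %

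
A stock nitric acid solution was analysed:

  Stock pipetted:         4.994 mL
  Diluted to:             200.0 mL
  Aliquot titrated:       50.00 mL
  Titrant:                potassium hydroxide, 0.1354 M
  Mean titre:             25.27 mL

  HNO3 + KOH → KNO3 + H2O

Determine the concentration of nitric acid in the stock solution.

2.741 M

n(KOH) = 0.02527 × 0.1354 = 3.422 × 10^-3 mol
n(HNO3) in the aliquot = 3.422 × 10^-3 mol (1:1 ratio)
[HNO3]_dilute = 3.422 × 10^-3 / 0.05000 = 0.06843 mol/L
Dilution factor = 200.0 / 4.994 = 40.05
[HNO3]_stock = 0.06843 × 40.05 = 2.741 mol/L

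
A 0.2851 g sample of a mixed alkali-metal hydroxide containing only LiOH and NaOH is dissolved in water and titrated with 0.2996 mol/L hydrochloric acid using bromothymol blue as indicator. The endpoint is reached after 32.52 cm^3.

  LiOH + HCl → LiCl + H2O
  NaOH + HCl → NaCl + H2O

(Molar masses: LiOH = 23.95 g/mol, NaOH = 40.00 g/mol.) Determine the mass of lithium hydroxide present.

n(HCl) = 0.03252 × 0.2996 = 9.743 × 10^-3 mol
Let x = n(LiOH), y = n(NaOH).
Titrant: 1x + 1y = 9.743 × 10^-3;  mass: 23.95x + 40.00y = 0.2851
Solving, x = 6.518 × 10^-3 mol, y = 3.225 × 10^-3 mol
mass of LiOH = 6.518 × 10^-3 × 23.95 = 0.1561 g

0.1561 g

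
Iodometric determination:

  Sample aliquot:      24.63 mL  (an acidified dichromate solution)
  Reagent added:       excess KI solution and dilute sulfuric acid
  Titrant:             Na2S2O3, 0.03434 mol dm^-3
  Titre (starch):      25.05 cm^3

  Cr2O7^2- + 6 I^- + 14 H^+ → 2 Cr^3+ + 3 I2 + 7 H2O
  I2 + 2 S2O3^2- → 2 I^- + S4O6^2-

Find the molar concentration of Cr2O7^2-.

n(S2O3^2-) = 0.02505 × 0.03434 = 8.602 × 10^-4 mol
n(I2) = n(S2O3^2-)/2 = 4.301 × 10^-4 mol
From the 1:3 ratio, n(Cr2O7^2-) in the aliquot = 1/3 × 4.301 × 10^-4 = 1.434 × 10^-4 mol
[Cr2O7^2-] = 1.434 × 10^-4 / 0.02463 = 0.005821 mol/L

0.005821 mol/L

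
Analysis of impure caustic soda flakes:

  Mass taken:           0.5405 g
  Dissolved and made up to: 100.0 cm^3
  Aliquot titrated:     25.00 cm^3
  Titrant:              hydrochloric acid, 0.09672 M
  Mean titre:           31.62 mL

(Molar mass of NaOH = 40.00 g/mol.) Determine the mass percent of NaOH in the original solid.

NaOH + HCl → NaCl + H2O
n(HCl) per titration = 0.03162 × 0.09672 = 3.058 × 10^-3 mol
n(NaOH) in each aliquot = 3.058 × 10^-3 mol (1:1 ratio)
n(NaOH) in the whole flask = 3.058 × 10^-3 × 100.0/25.00 = 0.01223 mol
mass of NaOH = 0.01223 × 40.00 = 0.4893 g
% NaOH = 0.4893 / 0.5405 × 100 = 90.53 %

90.53 %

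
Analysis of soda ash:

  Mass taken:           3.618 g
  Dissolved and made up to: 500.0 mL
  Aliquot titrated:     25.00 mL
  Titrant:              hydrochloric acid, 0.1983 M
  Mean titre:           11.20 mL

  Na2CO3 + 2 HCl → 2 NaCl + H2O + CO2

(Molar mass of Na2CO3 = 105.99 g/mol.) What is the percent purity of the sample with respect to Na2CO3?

65.06 %

n(HCl) per titration = 0.01120 × 0.1983 = 2.221 × 10^-3 mol
From the 1:2 ratio, n(Na2CO3) in each aliquot = 1/2 × 2.221 × 10^-3 = 1.110 × 10^-3 mol
n(Na2CO3) in the whole flask = 1.110 × 10^-3 × 500.0/25.00 = 0.02221 mol
mass of Na2CO3 = 0.02221 × 105.99 = 2.354 g
% Na2CO3 = 2.354 / 3.618 × 100 = 65.06 %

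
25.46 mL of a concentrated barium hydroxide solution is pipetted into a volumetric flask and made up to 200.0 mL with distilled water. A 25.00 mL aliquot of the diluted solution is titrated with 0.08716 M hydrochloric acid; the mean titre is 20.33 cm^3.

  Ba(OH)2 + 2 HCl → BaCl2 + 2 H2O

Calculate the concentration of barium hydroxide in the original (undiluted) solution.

n(HCl) = 0.02033 × 0.08716 = 1.772 × 10^-3 mol
From the 1:2 ratio, n(Ba(OH)2) in the aliquot = 1/2 × 1.772 × 10^-3 = 8.860 × 10^-4 mol
[Ba(OH)2]_dilute = 8.860 × 10^-4 / 0.02500 = 0.03544 mol/L
Dilution factor = 200.0 / 25.46 = 7.855
[Ba(OH)2]_stock = 0.03544 × 7.855 = 0.2784 mol/L

0.2784 M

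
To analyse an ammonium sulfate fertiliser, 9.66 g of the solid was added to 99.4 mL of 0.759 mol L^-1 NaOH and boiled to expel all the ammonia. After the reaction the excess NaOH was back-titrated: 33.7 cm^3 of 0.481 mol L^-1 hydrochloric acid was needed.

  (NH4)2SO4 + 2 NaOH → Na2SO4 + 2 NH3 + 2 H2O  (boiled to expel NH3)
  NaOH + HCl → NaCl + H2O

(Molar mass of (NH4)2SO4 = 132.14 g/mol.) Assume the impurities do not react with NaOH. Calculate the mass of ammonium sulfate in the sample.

n(NaOH) added = 0.0994 × 0.759 = 0.0754 mol
n(HCl) used in back-titration = 0.0337 × 0.481 = 0.0162 mol
n(NaOH) left over = 0.0162 mol (1:1 ratio)
n(NaOH) consumed by analyte = 0.0754 − 0.0162 = 0.0592 mol
From the 1:2 ratio, n((NH4)2SO4) = 1/2 × 0.0592 = 0.0296 mol
mass of (NH4)2SO4 = 0.0296 × 132.14 = 3.91 g

3.91 g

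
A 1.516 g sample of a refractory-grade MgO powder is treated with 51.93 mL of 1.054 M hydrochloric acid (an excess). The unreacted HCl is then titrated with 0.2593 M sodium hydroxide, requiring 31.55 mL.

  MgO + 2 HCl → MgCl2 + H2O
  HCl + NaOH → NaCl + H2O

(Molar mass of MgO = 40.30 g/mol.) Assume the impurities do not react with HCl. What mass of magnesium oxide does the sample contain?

0.9380 g

n(HCl) added = 0.05193 × 1.054 = 0.05473 mol
n(NaOH) used in back-titration = 0.03155 × 0.2593 = 8.181 × 10^-3 mol
n(HCl) left over = 8.181 × 10^-3 mol (1:1 ratio)
n(HCl) consumed by analyte = 0.05473 − 8.181 × 10^-3 = 0.04655 mol
From the 1:2 ratio, n(MgO) = 1/2 × 0.04655 = 0.02328 mol
mass of MgO = 0.02328 × 40.30 = 0.9380 g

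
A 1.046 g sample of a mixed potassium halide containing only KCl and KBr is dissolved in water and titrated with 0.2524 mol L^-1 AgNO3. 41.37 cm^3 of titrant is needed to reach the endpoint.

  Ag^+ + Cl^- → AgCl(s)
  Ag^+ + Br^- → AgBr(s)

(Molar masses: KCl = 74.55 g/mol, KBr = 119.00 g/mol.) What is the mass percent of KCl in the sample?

31.52 %

n(AgNO3) = 0.04137 × 0.2524 = 0.01044 mol
Let x = n(KCl), y = n(KBr).
Titrant: 1x + 1y = 0.01044;  mass: 74.55x + 119.00y = 1.046
Solving, x = 4.422 × 10^-3 mol, y = 6.019 × 10^-3 mol
mass of KCl = 4.422 × 10^-3 × 74.55 = 0.3297 g
% KCl = 0.3297 / 1.046 × 100 = 31.52 %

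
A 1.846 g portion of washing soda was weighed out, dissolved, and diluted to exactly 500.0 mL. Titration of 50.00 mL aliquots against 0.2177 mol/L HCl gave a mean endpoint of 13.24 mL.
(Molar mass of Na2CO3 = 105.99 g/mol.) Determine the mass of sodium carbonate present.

1.528 g

Na2CO3 + 2 HCl → 2 NaCl + H2O + CO2
n(HCl) per titration = 0.01324 × 0.2177 = 2.882 × 10^-3 mol
From the 1:2 ratio, n(Na2CO3) in each aliquot = 1/2 × 2.882 × 10^-3 = 1.441 × 10^-3 mol
n(Na2CO3) in the whole flask = 1.441 × 10^-3 × 500.0/50.00 = 0.01441 mol
mass of Na2CO3 = 0.01441 × 105.99 = 1.528 g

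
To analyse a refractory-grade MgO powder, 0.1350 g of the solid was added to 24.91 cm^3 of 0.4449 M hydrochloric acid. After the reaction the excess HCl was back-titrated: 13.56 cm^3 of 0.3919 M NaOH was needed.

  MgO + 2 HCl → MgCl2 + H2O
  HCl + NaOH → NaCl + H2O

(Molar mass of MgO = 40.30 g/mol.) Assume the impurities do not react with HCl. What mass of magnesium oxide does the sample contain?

n(HCl) added = 0.02491 × 0.4449 = 0.01108 mol
n(NaOH) used in back-titration = 0.01356 × 0.3919 = 5.314 × 10^-3 mol
n(HCl) left over = 5.314 × 10^-3 mol (1:1 ratio)
n(HCl) consumed by analyte = 0.01108 − 5.314 × 10^-3 = 5.768 × 10^-3 mol
From the 1:2 ratio, n(MgO) = 1/2 × 5.768 × 10^-3 = 2.884 × 10^-3 mol
mass of MgO = 2.884 × 10^-3 × 40.30 = 0.1162 g

0.1162 g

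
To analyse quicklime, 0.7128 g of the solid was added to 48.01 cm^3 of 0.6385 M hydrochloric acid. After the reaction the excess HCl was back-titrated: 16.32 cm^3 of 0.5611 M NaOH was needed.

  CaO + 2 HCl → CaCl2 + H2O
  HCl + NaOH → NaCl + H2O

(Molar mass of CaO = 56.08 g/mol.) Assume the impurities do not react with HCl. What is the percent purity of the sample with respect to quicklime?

84.57 %

n(HCl) added = 0.04801 × 0.6385 = 0.03065 mol
n(NaOH) used in back-titration = 0.01632 × 0.5611 = 9.157 × 10^-3 mol
n(HCl) left over = 9.157 × 10^-3 mol (1:1 ratio)
n(HCl) consumed by analyte = 0.03065 − 9.157 × 10^-3 = 0.02150 mol
From the 1:2 ratio, n(CaO) = 1/2 × 0.02150 = 0.01075 mol
mass of CaO = 0.01075 × 56.08 = 0.6028 g
% CaO = 0.6028 / 0.7128 × 100 = 84.57 %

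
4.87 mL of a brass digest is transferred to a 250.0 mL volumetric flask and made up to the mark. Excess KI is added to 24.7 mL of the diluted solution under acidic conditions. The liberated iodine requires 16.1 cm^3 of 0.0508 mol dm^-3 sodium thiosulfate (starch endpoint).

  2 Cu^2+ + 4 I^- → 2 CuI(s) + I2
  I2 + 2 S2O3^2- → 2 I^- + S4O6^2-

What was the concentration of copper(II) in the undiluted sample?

1.70 mol/L

n(S2O3^2-) = 0.0161 × 0.0508 = 8.18 × 10^-4 mol
n(I2) = n(S2O3^2-)/2 = 4.09 × 10^-4 mol
From the 2:1 ratio, n(Cu2+) in the aliquot = 2/1 × 4.09 × 10^-4 = 8.18 × 10^-4 mol
[Cu2+]_dilute = 8.18 × 10^-4 / 0.0247 = 0.0331 mol/L
[Cu2+]_original = 0.0331 × 250.0/4.87 = 1.70 mol/L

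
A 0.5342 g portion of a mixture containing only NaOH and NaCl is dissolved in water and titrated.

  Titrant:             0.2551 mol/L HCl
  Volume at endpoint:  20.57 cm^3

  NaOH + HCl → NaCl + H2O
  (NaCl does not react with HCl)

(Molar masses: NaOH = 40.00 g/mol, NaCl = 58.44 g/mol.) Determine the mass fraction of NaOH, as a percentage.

39.29 %

n(HCl) = 0.02057 × 0.2551 = 5.247 × 10^-3 mol
Let x = n(NaOH), y = n(NaCl).
Titrant: 1x = 5.247 × 10^-3;  mass: 40.00x + 58.44y = 0.5342
Solving, x = 5.247 × 10^-3 mol, y = 5.549 × 10^-3 mol
mass of NaOH = 5.247 × 10^-3 × 40.00 = 0.2099 g
% NaOH = 0.2099 / 0.5342 × 100 = 39.29 %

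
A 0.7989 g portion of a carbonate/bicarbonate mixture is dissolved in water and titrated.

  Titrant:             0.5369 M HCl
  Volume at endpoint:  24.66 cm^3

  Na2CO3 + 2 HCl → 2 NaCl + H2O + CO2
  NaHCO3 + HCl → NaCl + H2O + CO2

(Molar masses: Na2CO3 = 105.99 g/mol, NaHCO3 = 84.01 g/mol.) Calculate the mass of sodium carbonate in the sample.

n(HCl) = 0.02466 × 0.5369 = 0.01324 mol
Let x = n(Na2CO3), y = n(NaHCO3).
Titrant: 2x + 1y = 0.01324;  mass: 105.99x + 84.01y = 0.7989
Solving, x = 5.052 × 10^-3 mol, y = 3.136 × 10^-3 mol
mass of Na2CO3 = 5.052 × 10^-3 × 105.99 = 0.5355 g

0.5355 g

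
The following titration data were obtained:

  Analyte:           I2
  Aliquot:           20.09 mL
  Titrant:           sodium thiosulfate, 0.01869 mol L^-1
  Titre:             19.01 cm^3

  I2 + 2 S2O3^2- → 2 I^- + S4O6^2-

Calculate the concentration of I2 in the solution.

0.008843 mol/L

n(Na2S2O3) = 0.01901 L × 0.01869 mol/L = 3.553 × 10^-4 mol
From the 1:2 mole ratio, n(I2) = 1/2 × 3.553 × 10^-4 = 1.776 × 10^-4 mol
[I2] = 1.776 × 10^-4 mol / 0.02009 L = 0.008843 mol/L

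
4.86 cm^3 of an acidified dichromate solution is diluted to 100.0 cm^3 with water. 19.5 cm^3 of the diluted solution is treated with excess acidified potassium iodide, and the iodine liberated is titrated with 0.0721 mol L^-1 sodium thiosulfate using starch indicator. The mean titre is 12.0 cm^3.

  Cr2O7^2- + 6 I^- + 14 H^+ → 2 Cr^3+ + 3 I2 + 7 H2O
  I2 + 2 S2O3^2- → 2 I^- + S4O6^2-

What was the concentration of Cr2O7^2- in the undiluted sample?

n(S2O3^2-) = 0.0120 × 0.0721 = 8.65 × 10^-4 mol
n(I2) = n(S2O3^2-)/2 = 4.33 × 10^-4 mol
From the 1:3 ratio, n(Cr2O7^2-) in the aliquot = 1/3 × 4.33 × 10^-4 = 1.44 × 10^-4 mol
[Cr2O7^2-]_dilute = 1.44 × 10^-4 / 0.0195 = 0.00739 mol/L
[Cr2O7^2-]_original = 0.00739 × 100.0/4.86 = 0.152 mol/L

0.152 mol/L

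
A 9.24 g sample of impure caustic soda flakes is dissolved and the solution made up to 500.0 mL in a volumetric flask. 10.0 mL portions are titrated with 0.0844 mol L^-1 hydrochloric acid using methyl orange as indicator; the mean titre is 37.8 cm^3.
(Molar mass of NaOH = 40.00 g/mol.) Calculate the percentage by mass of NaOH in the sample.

69.1 %

NaOH + HCl → NaCl + H2O
n(HCl) per titration = 0.0378 × 0.0844 = 3.19 × 10^-3 mol
n(NaOH) in each aliquot = 3.19 × 10^-3 mol (1:1 ratio)
n(NaOH) in the whole flask = 3.19 × 10^-3 × 500.0/10.0 = 0.160 mol
mass of NaOH = 0.160 × 40.00 = 6.38 g
% NaOH = 6.38 / 9.24 × 100 = 69.1 %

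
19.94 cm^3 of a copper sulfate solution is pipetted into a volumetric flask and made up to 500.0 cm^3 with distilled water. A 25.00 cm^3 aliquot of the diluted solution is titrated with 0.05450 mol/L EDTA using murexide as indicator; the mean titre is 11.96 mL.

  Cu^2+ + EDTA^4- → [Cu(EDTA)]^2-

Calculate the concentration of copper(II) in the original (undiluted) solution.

0.6538 mol/L

n(EDTA) = 0.01196 × 0.05450 = 6.518 × 10^-4 mol
n(Cu2+) in the aliquot = 6.518 × 10^-4 mol (1:1 ratio)
[Cu2+]_dilute = 6.518 × 10^-4 / 0.02500 = 0.02607 mol/L
Dilution factor = 500.0 / 19.94 = 25.08
[Cu2+]_stock = 0.02607 × 25.08 = 0.6538 mol/L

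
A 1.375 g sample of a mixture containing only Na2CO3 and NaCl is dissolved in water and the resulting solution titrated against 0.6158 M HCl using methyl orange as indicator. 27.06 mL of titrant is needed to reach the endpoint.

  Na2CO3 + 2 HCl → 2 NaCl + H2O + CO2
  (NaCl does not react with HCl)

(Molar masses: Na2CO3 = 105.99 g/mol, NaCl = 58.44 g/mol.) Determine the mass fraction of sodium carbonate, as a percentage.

64.22 %

n(HCl) = 0.02706 × 0.6158 = 0.01666 mol
Let x = n(Na2CO3), y = n(NaCl).
Titrant: 2x = 0.01666;  mass: 105.99x + 58.44y = 1.375
Solving, x = 8.332 × 10^-3 mol, y = 8.417 × 10^-3 mol
mass of Na2CO3 = 8.332 × 10^-3 × 105.99 = 0.8831 g
% Na2CO3 = 0.8831 / 1.375 × 100 = 64.22 %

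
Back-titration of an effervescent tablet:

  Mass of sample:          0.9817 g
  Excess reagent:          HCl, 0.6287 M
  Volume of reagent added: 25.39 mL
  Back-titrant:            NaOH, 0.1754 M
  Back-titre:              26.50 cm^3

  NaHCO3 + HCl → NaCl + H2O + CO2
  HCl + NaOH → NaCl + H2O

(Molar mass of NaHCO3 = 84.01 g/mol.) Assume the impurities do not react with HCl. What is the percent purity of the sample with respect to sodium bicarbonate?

n(HCl) added = 0.02539 × 0.6287 = 0.01596 mol
n(NaOH) used in back-titration = 0.02650 × 0.1754 = 4.648 × 10^-3 mol
n(HCl) left over = 4.648 × 10^-3 mol (1:1 ratio)
n(HCl) consumed by analyte = 0.01596 − 4.648 × 10^-3 = 0.01131 mol
n(NaHCO3) = 0.01131 mol (1:1 ratio)
mass of NaHCO3 = 0.01131 × 84.01 = 0.9505 g
% NaHCO3 = 0.9505 / 0.9817 × 100 = 96.83 %

96.83 %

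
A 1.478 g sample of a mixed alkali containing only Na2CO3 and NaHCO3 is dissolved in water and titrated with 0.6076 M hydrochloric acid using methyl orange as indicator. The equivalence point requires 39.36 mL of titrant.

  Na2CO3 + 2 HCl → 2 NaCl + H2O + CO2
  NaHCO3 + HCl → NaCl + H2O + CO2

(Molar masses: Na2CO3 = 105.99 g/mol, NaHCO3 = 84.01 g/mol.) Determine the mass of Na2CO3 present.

0.9075 g

n(HCl) = 0.03936 × 0.6076 = 0.02392 mol
Let x = n(Na2CO3), y = n(NaHCO3).
Titrant: 2x + 1y = 0.02392;  mass: 105.99x + 84.01y = 1.478
Solving, x = 8.562 × 10^-3 mol, y = 6.791 × 10^-3 mol
mass of Na2CO3 = 8.562 × 10^-3 × 105.99 = 0.9075 g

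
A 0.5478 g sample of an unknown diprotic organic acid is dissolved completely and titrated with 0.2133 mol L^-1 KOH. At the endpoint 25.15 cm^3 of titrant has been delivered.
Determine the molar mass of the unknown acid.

204.2 g/mol

n(KOH) = 0.02515 L × 0.2133 mol/L = 5.364 × 10^-3 mol
From the 1:2 ratio, n(H2A) = 1/2 × 5.364 × 10^-3 = 2.682 × 10^-3 mol
M = m / n = 0.5478 g / 2.682 × 10^-3 mol = 204.2 g/mol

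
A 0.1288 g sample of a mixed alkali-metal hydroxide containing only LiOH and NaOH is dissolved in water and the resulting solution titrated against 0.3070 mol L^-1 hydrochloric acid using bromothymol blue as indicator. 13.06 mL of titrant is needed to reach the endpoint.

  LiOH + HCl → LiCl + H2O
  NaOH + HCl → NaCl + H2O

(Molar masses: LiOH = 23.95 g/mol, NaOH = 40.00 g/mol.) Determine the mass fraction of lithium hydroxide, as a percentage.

36.58 %

n(HCl) = 0.01306 × 0.3070 = 4.009 × 10^-3 mol
Let x = n(LiOH), y = n(NaOH).
Titrant: 1x + 1y = 4.009 × 10^-3;  mass: 23.95x + 40.00y = 0.1288
Solving, x = 1.967 × 10^-3 mol, y = 2.042 × 10^-3 mol
mass of LiOH = 1.967 × 10^-3 × 23.95 = 0.04712 g
% LiOH = 0.04712 / 0.1288 × 100 = 36.58 %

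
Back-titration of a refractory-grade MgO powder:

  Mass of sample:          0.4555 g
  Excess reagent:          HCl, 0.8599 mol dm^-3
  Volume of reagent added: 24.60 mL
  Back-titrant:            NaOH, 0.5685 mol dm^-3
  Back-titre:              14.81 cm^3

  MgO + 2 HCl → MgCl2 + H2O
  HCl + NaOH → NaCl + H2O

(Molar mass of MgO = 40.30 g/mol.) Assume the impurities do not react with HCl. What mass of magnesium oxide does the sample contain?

0.2566 g

n(HCl) added = 0.02460 × 0.8599 = 0.02115 mol
n(NaOH) used in back-titration = 0.01481 × 0.5685 = 8.419 × 10^-3 mol
n(HCl) left over = 8.419 × 10^-3 mol (1:1 ratio)
n(HCl) consumed by analyte = 0.02115 − 8.419 × 10^-3 = 0.01273 mol
From the 1:2 ratio, n(MgO) = 1/2 × 0.01273 = 6.367 × 10^-3 mol
mass of MgO = 6.367 × 10^-3 × 40.30 = 0.2566 g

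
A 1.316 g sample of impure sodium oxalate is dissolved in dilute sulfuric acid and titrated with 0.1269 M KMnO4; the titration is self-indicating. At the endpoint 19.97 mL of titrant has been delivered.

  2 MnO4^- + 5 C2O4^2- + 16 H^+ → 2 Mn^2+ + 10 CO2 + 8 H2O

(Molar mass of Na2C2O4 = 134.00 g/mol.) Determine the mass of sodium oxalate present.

n(KMnO4) = 0.01997 L × 0.1269 mol/L = 2.534 × 10^-3 mol
From the 5:2 ratio, n(Na2C2O4) = 5/2 × 2.534 × 10^-3 = 6.335 × 10^-3 mol
mass of Na2C2O4 = 6.335 × 10^-3 × 134.00 g/mol = 0.8490 g

0.8490 g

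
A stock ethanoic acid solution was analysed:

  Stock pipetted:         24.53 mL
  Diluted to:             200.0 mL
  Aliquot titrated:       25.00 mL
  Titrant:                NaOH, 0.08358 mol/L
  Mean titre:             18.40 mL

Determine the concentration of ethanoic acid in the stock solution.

0.5015 mol/L

CH3COOH + NaOH → CH3COONa + H2O
n(NaOH) = 0.01840 × 0.08358 = 1.538 × 10^-3 mol
n(CH3COOH) in the aliquot = 1.538 × 10^-3 mol (1:1 ratio)
[CH3COOH]_dilute = 1.538 × 10^-3 / 0.02500 = 0.06151 mol/L
Dilution factor = 200.0 / 24.53 = 8.153
[CH3COOH]_stock = 0.06151 × 8.153 = 0.5015 mol/L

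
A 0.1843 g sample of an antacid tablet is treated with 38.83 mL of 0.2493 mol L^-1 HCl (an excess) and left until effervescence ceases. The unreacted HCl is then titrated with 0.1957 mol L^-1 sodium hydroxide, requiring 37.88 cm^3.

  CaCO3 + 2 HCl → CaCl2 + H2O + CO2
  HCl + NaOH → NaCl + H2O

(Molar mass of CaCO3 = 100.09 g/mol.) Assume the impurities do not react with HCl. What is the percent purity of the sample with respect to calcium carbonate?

n(HCl) added = 0.03883 × 0.2493 = 9.680 × 10^-3 mol
n(NaOH) used in back-titration = 0.03788 × 0.1957 = 7.413 × 10^-3 mol
n(HCl) left over = 7.413 × 10^-3 mol (1:1 ratio)
n(HCl) consumed by analyte = 9.680 × 10^-3 − 7.413 × 10^-3 = 2.267 × 10^-3 mol
From the 1:2 ratio, n(CaCO3) = 1/2 × 2.267 × 10^-3 = 1.134 × 10^-3 mol
mass of CaCO3 = 1.134 × 10^-3 × 100.09 = 0.1135 g
% CaCO3 = 0.1135 / 0.1843 × 100 = 61.56 %

61.56 %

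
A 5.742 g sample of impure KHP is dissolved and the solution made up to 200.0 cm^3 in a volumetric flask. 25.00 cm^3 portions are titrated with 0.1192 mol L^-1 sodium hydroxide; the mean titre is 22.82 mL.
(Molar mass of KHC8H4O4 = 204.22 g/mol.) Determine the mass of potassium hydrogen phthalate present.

4.444 g

KHC8H4O4 + NaOH → KNaC8H4O4 + H2O
n(NaOH) per titration = 0.02282 × 0.1192 = 2.720 × 10^-3 mol
n(KHC8H4O4) in each aliquot = 2.720 × 10^-3 mol (1:1 ratio)
n(KHC8H4O4) in the whole flask = 2.720 × 10^-3 × 200.0/25.00 = 0.02176 mol
mass of KHC8H4O4 = 0.02176 × 204.22 = 4.444 g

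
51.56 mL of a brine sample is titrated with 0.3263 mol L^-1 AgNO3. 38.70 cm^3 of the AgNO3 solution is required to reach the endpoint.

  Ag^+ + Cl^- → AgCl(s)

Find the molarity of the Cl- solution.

n(AgNO3) = 0.03870 L × 0.3263 mol/L = 0.01263 mol
n(Cl-) = 0.01263 mol (1:1 mole ratio)
[Cl-] = 0.01263 mol / 0.05156 L = 0.2449 mol/L

0.2449 mol/L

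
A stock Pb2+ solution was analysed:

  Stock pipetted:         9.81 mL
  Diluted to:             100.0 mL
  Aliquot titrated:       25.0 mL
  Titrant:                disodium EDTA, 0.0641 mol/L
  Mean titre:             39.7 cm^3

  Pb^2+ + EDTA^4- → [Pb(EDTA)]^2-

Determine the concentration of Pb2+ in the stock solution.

1.04 mol/L

n(EDTA) = 0.0397 × 0.0641 = 2.54 × 10^-3 mol
n(Pb2+) in the aliquot = 2.54 × 10^-3 mol (1:1 ratio)
[Pb2+]_dilute = 2.54 × 10^-3 / 0.0250 = 0.102 mol/L
Dilution factor = 100.0 / 9.81 = 10.19
[Pb2+]_stock = 0.102 × 10.19 = 1.04 mol/L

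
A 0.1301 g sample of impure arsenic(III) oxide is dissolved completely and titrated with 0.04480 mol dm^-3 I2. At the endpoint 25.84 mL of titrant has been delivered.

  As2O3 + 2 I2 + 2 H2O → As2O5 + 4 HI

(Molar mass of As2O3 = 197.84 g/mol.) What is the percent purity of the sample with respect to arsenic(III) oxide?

n(I2) = 0.02584 L × 0.04480 mol/L = 1.158 × 10^-3 mol
From the 1:2 ratio, n(As2O3) = 1/2 × 1.158 × 10^-3 = 5.788 × 10^-4 mol
mass of As2O3 = 5.788 × 10^-4 × 197.84 g/mol = 0.1145 g
% As2O3 = 0.1145 / 0.1301 × 100 = 88.02 %

88.02 %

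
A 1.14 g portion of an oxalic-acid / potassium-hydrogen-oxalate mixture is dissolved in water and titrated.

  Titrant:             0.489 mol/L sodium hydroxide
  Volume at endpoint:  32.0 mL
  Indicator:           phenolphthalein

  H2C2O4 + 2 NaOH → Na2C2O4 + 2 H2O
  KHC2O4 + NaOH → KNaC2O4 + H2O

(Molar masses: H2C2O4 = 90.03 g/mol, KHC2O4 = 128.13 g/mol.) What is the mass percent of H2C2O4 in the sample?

n(NaOH) = 0.0320 × 0.489 = 0.0156 mol
Let x = n(H2C2O4), y = n(KHC2O4).
Titrant: 2x + 1y = 0.0156;  mass: 90.03x + 128.13y = 1.14
Solving, x = 5.20 × 10^-3 mol, y = 5.24 × 10^-3 mol
mass of H2C2O4 = 5.20 × 10^-3 × 90.03 = 0.468 g
% H2C2O4 = 0.468 / 1.14 × 100 = 41.1 %

41.1 %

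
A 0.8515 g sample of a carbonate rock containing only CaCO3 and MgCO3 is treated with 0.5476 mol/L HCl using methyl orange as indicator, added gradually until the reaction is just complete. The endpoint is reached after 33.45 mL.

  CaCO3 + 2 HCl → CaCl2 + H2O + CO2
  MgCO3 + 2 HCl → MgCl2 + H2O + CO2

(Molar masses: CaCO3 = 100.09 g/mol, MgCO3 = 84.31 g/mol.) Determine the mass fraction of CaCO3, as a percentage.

n(HCl) = 0.03345 × 0.5476 = 0.01832 mol
Let x = n(CaCO3), y = n(MgCO3).
Titrant: 2x + 2y = 0.01832;  mass: 100.09x + 84.31y = 0.8515
Solving, x = 5.028 × 10^-3 mol, y = 4.131 × 10^-3 mol
mass of CaCO3 = 5.028 × 10^-3 × 100.09 = 0.5032 g
% CaCO3 = 0.5032 / 0.8515 × 100 = 59.10 %

59.10 %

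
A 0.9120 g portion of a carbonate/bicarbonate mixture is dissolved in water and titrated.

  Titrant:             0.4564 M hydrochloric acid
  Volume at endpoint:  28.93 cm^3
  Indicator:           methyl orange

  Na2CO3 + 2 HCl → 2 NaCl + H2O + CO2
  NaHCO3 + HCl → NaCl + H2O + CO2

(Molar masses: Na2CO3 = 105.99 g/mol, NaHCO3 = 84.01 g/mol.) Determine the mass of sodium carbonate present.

n(HCl) = 0.02893 × 0.4564 = 0.01320 mol
Let x = n(Na2CO3), y = n(NaHCO3).
Titrant: 2x + 1y = 0.01320;  mass: 105.99x + 84.01y = 0.9120
Solving, x = 3.180 × 10^-3 mol, y = 6.844 × 10^-3 mol
mass of Na2CO3 = 3.180 × 10^-3 × 105.99 = 0.3370 g

0.3370 g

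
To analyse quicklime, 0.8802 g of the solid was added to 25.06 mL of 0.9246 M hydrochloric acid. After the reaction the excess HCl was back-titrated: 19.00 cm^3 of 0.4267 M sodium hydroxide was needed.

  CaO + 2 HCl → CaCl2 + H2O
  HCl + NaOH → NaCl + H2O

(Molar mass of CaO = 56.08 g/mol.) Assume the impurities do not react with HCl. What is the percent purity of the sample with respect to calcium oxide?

47.99 %

n(HCl) added = 0.02506 × 0.9246 = 0.02317 mol
n(NaOH) used in back-titration = 0.01900 × 0.4267 = 8.107 × 10^-3 mol
n(HCl) left over = 8.107 × 10^-3 mol (1:1 ratio)
n(HCl) consumed by analyte = 0.02317 − 8.107 × 10^-3 = 0.01506 mol
From the 1:2 ratio, n(CaO) = 1/2 × 0.01506 = 7.532 × 10^-3 mol
mass of CaO = 7.532 × 10^-3 × 56.08 = 0.4224 g
% CaO = 0.4224 / 0.8802 × 100 = 47.99 %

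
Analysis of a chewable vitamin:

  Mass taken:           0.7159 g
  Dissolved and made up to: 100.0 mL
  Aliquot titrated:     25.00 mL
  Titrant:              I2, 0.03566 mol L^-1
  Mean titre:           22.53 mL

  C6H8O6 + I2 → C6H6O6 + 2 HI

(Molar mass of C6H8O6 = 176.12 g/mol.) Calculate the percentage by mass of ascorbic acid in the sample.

n(I2) per titration = 0.02253 × 0.03566 = 8.034 × 10^-4 mol
n(C6H8O6) in each aliquot = 8.034 × 10^-4 mol (1:1 ratio)
n(C6H8O6) in the whole flask = 8.034 × 10^-4 × 100.0/25.00 = 3.214 × 10^-3 mol
mass of C6H8O6 = 3.214 × 10^-3 × 176.12 = 0.5660 g
% C6H8O6 = 0.5660 / 0.7159 × 100 = 79.06 %

79.06 %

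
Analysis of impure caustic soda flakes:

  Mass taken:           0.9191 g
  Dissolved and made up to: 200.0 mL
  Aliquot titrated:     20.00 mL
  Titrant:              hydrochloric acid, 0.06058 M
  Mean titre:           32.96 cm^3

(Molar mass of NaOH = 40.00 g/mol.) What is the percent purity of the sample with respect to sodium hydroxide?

NaOH + HCl → NaCl + H2O
n(HCl) per titration = 0.03296 × 0.06058 = 1.997 × 10^-3 mol
n(NaOH) in each aliquot = 1.997 × 10^-3 mol (1:1 ratio)
n(NaOH) in the whole flask = 1.997 × 10^-3 × 200.0/20.00 = 0.01997 mol
mass of NaOH = 0.01997 × 40.00 = 0.7987 g
% NaOH = 0.7987 / 0.9191 × 100 = 86.90 %

86.90 %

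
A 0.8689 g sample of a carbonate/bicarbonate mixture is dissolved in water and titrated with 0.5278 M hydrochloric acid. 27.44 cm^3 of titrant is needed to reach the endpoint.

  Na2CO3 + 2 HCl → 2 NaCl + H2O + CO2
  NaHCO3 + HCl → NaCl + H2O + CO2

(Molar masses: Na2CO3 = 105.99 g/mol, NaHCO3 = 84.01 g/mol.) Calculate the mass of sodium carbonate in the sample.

n(HCl) = 0.02744 × 0.5278 = 0.01448 mol
Let x = n(Na2CO3), y = n(NaHCO3).
Titrant: 2x + 1y = 0.01448;  mass: 105.99x + 84.01y = 0.8689
Solving, x = 5.607 × 10^-3 mol, y = 3.269 × 10^-3 mol
mass of Na2CO3 = 5.607 × 10^-3 × 105.99 = 0.5943 g

0.5943 g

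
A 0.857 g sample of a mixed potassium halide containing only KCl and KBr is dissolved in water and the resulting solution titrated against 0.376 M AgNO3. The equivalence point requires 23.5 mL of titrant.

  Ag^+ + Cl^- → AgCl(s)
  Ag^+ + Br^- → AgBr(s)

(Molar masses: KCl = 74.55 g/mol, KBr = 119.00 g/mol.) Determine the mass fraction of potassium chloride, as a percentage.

n(AgNO3) = 0.0235 × 0.376 = 8.84 × 10^-3 mol
Let x = n(KCl), y = n(KBr).
Titrant: 1x + 1y = 8.84 × 10^-3;  mass: 74.55x + 119.00y = 0.857
Solving, x = 4.38 × 10^-3 mol, y = 4.46 × 10^-3 mol
mass of KCl = 4.38 × 10^-3 × 74.55 = 0.326 g
% KCl = 0.326 / 0.857 × 100 = 38.1 %

38.1 %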